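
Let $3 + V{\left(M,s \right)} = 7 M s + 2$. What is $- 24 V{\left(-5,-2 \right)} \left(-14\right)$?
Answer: $23184$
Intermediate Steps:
$V{\left(M,s \right)} = -1 + 7 M s$ ($V{\left(M,s \right)} = -3 + \left(7 M s + 2\right) = -3 + \left(2 + 7 M s\right) = -1 + 7 M s$)
$- 24 V{\left(-5,-2 \right)} \left(-14\right) = - 24 \left(-1 + 7 \left(-5\right) \left(-2\right)\right) \left(-14\right) = - 24 \left(-1 + 70\right) \left(-14\right) = \left(-24\right) 69 \left(-14\right) = \left(-1656\right) \left(-14\right) = 23184$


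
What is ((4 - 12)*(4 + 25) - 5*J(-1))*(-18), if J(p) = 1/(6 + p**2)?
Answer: 29322/7 ≈ 4188.9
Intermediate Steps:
((4 - 12)*(4 + 25) - 5*J(-1))*(-18) = ((4 - 12)*(4 + 25) - 5/(6 + (-1)**2))*(-18) = (-8*29 - 5/(6 + 1))*(-18) = (-232 - 5/7)*(-18) = -1629/7*(-18) = 29322/7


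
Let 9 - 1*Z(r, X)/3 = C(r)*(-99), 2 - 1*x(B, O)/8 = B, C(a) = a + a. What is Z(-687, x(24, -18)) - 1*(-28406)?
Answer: -379645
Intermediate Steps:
C(a) = 2*a
x(B, O) = 16 - 8*B
Z(r, X) = 27 + 594*r (Z(r, X) = 27 - 3*2*r*(-99) = 27 - (-594)*r = 27 + 594*r)
Z(-687, x(24, -18)) - 1*(-28406) = (27 + 594*(-687)) - 1*(-28406) = (27 - 408078) + 28406 = -408051 + 28406 = -379645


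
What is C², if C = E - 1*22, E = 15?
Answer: 49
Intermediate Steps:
C = -7 (C = 15 - 1*22 = 15 - 22 = -7)
C² = (-7)² = 49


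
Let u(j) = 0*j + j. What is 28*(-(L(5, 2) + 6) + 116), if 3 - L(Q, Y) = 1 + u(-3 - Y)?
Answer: 2884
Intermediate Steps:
u(j) = j (u(j) = 0 + j = j)
L(Q, Y) = 5 + Y (L(Q, Y) = 3 - (1 + (-3 - Y)) = 3 - (-2 - Y) = 3 + (2 + Y) = 5 + Y)
28*(-(L(5, 2) + 6) + 116) = 28*(-((5 + 2) + 6) + 116) = 28*(-(7 + 6) + 116) = 28*(-1*13 + 116) = 28*(-13 + 116) = 28*103 = 2884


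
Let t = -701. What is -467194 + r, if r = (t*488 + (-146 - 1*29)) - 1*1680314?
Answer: -2489771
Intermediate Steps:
r = -2022577 (r = (-701*488 + (-146 - 1*29)) - 1*1680314 = (-342088 + (-146 - 29)) - 1680314 = (-342088 - 175) - 1680314 = -342263 - 1680314 = -2022577)
-467194 + r = -467194 - 2022577 = -2489771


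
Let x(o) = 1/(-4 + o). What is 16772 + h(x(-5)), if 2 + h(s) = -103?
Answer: 16667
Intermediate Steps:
h(s) = -105 (h(s) = -2 - 103 = -105)
16772 + h(x(-5)) = 16772 - 105 = 16667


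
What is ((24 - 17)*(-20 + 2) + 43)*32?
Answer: -2656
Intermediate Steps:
((24 - 17)*(-20 + 2) + 43)*32 = (7*(-18) + 43)*32 = (-126 + 43)*32 = -83*32 = -2656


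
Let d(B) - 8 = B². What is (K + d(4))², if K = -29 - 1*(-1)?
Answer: 16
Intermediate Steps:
K = -28 (K = -29 + 1 = -28)
d(B) = 8 + B²
(K + d(4))² = (-28 + (8 + 4²))² = (-28 + (8 + 16))² = (-28 + 24)² = (-4)² = 16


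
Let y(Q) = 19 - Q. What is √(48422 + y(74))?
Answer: √48367 ≈ 219.93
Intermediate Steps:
√(48422 + y(74)) = √(48422 + (19 - 1*74)) = √(48422 + (19 - 74)) = √(48422 - 55) = √48367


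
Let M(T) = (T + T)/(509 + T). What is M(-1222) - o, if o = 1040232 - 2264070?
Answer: 872598938/713 ≈ 1.2238e+6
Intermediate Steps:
o = -1223838
M(T) = 2*T/(509 + T) (M(T) = (2*T)/(509 + T) = 2*T/(509 + T))
M(-1222) - o = 2*(-1222)/(509 - 1222) - 1*(-1223838) = 2*(-1222)/(-713) + 1223838 = 2*(-1222)*(-1/713) + 1223838 = 2444/713 + 1223838 = 872598938/713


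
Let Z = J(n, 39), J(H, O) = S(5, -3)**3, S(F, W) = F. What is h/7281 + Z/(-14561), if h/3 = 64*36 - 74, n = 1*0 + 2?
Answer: 32167655/35339547 ≈ 0.91024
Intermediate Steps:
n = 2 (n = 0 + 2 = 2)
J(H, O) = 125 (J(H, O) = 5**3 = 125)
Z = 125
h = 6690 (h = 3*(64*36 - 74) = 3*(2304 - 74) = 3*2230 = 6690)
h/7281 + Z/(-14561) = 6690/7281 + 125/(-14561) = 6690*(1/7281) + 125*(-1/14561) = 2230/2427 - 125/14561 = 32167655/35339547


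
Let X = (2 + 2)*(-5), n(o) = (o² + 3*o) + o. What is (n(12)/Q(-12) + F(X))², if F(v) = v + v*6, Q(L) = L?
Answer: 24336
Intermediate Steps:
n(o) = o² + 4*o
X = -20 (X = 4*(-5) = -20)
F(v) = 7*v (F(v) = v + 6*v = 7*v)
(n(12)/Q(-12) + F(X))² = ((12*(4 + 12))/(-12) + 7*(-20))² = ((12*16)*(-1/12) - 140)² = (192*(-1/12) - 140)² = (-16 - 140)² = (-156)² = 24336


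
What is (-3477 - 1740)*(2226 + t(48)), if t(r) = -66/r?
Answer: -92846949/8 ≈ -1.1606e+7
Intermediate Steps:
(-3477 - 1740)*(2226 + t(48)) = (-3477 - 1740)*(2226 - 66/48) = -5217*(2226 - 66*1/48) = -5217*(2226 - 11/8) = -5217*17797/8 = -92846949/8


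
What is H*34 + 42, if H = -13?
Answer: -400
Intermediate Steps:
H*34 + 42 = -13*34 + 42 = -442 + 42 = -400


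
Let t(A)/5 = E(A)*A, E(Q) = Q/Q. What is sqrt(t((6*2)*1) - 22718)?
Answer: I*sqrt(22658) ≈ 150.53*I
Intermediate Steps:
E(Q) = 1
t(A) = 5*A (t(A) = 5*(1*A) = 5*A)
sqrt(t((6*2)*1) - 22718) = sqrt(5*((6*2)*1) - 22718) = sqrt(5*(12*1) - 22718) = sqrt(5*12 - 22718) = sqrt(60 - 22718) = sqrt(-22658) = I*sqrt(22658)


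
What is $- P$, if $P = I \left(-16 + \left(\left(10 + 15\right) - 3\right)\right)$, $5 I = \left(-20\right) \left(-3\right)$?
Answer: $-72$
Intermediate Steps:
$I = 12$ ($I = \frac{\left(-20\right) \left(-3\right)}{5} = \frac{1}{5} \cdot 60 = 12$)
$P = 72$ ($P = 12 \left(-16 + \left(\left(10 + 15\right) - 3\right)\right) = 12 \left(-16 + \left(25 - 3\right)\right) = 12 \left(-16 + 22\right) = 12 \cdot 6 = 72$)
$- P = \left(-1\right) 72 = -72$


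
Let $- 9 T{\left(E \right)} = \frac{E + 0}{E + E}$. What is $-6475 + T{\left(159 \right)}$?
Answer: $- \frac{116551}{18} \approx -6475.1$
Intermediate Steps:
$T{\left(E \right)} = - \frac{1}{18}$ ($T{\left(E \right)} = - \frac{\left(E + 0\right) \frac{1}{E + E}}{9} = - \frac{E \frac{1}{2 E}}{9} = \left(- \frac{1}{9}\right) \frac{1}{2} = - \frac{1}{18}$)
$-6475 + T{\left(159 \right)} = -6475 - \frac{1}{18} = - \frac{116551}{18}$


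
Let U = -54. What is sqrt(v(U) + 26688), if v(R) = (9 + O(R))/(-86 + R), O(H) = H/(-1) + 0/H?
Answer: sqrt(2668755)/10 ≈ 163.36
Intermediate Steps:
O(H) = -H (O(H) = H*(-1) + 0 = -H + 0 = -H)
v(R) = (9 - R)/(-86 + R)
sqrt(v(U) + 26688) = sqrt((9 - 1*(-54))/(-86 - 54) + 26688) = sqrt((9 + 54)/(-140) + 26688) = sqrt(-1/140*63 + 26688) = sqrt(-9/20 + 26688) = sqrt(533751/20) = sqrt(2668755)/10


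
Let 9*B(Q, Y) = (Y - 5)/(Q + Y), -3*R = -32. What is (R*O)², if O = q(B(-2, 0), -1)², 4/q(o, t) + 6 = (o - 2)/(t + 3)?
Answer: 48922361856/3722098081 ≈ 13.144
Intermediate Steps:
R = 32/3 (R = -⅓*(-32) = 32/3 ≈ 10.667)
B(Q, Y) = (-5 + Y)/(9*(Q + Y)) (B(Q, Y) = ((Y - 5)/(Q + Y))/9 = ((-5 + Y)/(Q + Y))/9 = (-5 + Y)/(9*(Q + Y)))
q(o, t) = 4/(-6 + (-2 + o)/(3 + t)) (q(o, t) = 4/(-6 + (o - 2)/(t + 3)) = 4/(-6 + (-2 + o)/(3 + t)))
O = 20736/61009 (O = (4*(-3 - 1*(-1))/(20 - (-5 + 0)/(9*(-2 + 0)) + 6*(-1)))² = (4*(-3 + 1)/(20 - (-5)/(9*(-2)) - 6))² = (4*(-2)/(20 - (-1)*(-5)/(9*2) - 6))² = (4*(-2)/(20 - 1*5/18 - 6))² = (4*(-2)/(20 - 5/18 - 6))² = (4*(-2)/(247/18))² = (4*(18/247)*(-2))² = (-144/247)² = 20736/61009 ≈ 0.33988)
(R*O)² = ((32/3)*(20736/61009))² = (221184/61009)² = 48922361856/3722098081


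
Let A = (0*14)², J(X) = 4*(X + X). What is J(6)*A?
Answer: 0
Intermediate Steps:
J(X) = 8*X (J(X) = 4*(2*X) = 8*X)
A = 0 (A = 0² = 0)
J(6)*A = (8*6)*0 = 48*0 = 0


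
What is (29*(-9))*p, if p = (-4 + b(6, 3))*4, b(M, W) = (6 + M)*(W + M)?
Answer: -108576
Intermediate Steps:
b(M, W) = (6 + M)*(M + W)
p = 416 (p = (-4 + (6² + 6*6 + 6*3 + 6*3))*4 = (-4 + (36 + 36 + 18 + 18))*4 = (-4 + 108)*4 = 104*4 = 416)
(29*(-9))*p = (29*(-9))*416 = -261*416 = -108576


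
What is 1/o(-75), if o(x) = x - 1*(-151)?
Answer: 1/76 ≈ 0.013158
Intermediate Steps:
o(x) = 151 + x (o(x) = x + 151 = 151 + x)
1/o(-75) = 1/(151 - 75) = 1/76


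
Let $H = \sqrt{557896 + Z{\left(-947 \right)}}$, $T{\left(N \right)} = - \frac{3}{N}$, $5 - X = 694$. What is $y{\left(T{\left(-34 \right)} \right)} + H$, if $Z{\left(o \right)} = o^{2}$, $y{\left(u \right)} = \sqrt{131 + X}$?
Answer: $\sqrt{1454705} + 3 i \sqrt{62} \approx 1206.1 + 23.622 i$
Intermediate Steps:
$X = -689$ ($X = 5 - 694 = -689$)
$y{\left(u \right)} = 3 i \sqrt{62}$ ($y{\left(u \right)} = \sqrt{131 - 689} = \sqrt{-558} = 3 i \sqrt{62}$)
$H = \sqrt{1454705}$ ($H = \sqrt{557896 + \left(-947\right)^{2}} = \sqrt{557896 + 896809} = \sqrt{1454705} \approx 1206.1$)
$y{\left(T{\left(-34 \right)} \right)} + H = 3 i \sqrt{62} + \sqrt{1454705} = \sqrt{1454705} + 3 i \sqrt{62}$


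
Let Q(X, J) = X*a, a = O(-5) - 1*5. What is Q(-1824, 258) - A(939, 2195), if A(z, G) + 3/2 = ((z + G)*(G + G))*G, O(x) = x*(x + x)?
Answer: -60398925557/2 ≈ -3.0199e+10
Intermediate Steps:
O(x) = 2*x² (O(x) = x*(2*x) = 2*x²)
A(z, G) = -3/2 + 2*G²*(G + z) (A(z, G) = -3/2 + ((z + G)*(G + G))*G = -3/2 + ((G + z)*(2*G))*G = -3/2 + (2*G*(G + z))*G = -3/2 + 2*G²*(G + z))
a = 45 (a = 2*(-5)² - 1*5 = 2*25 - 5 = 50 - 5 = 45)
Q(X, J) = 45*X (Q(X, J) = X*45 = 45*X)
Q(-1824, 258) - A(939, 2195) = 45*(-1824) - (-3/2 + 2*2195³ + 2*939*2195²) = -82080 - (-3/2 + 2*10575564875 + 2*939*4818025) = -82080 - (-3/2 + 21151129750 + 9048250950) = -82080 - 1*60398761397/2 = -82080 - 60398761397/2 = -60398925557/2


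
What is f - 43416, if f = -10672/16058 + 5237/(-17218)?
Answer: -6002105991073/138243322 ≈ -43417.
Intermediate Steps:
f = -133923121/138243322 (f = -10672*1/16058 + 5237*(-1/17218) = -5336/8029 - 5237/17218 = -133923121/138243322 ≈ -0.96875)
f - 43416 = -133923121/138243322 - 43416 = -6002105991073/138243322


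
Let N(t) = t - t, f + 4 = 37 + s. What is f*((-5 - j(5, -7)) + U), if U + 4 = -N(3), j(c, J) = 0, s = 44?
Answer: -693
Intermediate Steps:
f = 77 (f = -4 + (37 + 44) = -4 + 81 = 77)
N(t) = 0
U = -4 (U = -4 - 1*0 = -4 + 0 = -4)
f*((-5 - j(5, -7)) + U) = 77*((-5 - 1*0) - 4) = 77*((-5 + 0) - 4) = 77*(-5 - 4) = 77*(-9) = -693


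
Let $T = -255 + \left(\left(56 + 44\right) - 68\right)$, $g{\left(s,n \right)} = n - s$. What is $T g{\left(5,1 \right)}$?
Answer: $892$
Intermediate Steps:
$T = -223$ ($T = -255 + \left(100 - 68\right) = -255 + 32 = -223$)
$T g{\left(5,1 \right)} = - 223 \left(1 - 5\right) = \left(-223\right) \left(-4\right) = 892$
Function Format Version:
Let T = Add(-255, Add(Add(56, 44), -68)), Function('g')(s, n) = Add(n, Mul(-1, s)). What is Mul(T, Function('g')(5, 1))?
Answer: 892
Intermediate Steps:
T = -223 (T = Add(-255, Add(100, -68)) = Add(-255, 32) = -223)
Mul(T, Function('g')(5, 1)) = Mul(-223, Add(1, Mul(-1, 5))) = Mul(-223, Add(1, -5)) = Mul(-223, -4) = 892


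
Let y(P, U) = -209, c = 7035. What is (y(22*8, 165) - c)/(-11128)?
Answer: 1811/2782 ≈ 0.65097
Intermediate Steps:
(y(22*8, 165) - c)/(-11128) = (-209 - 1*7035)/(-11128) = (-209 - 7035)*(-1/11128) = -7244*(-1/11128) = 1811/2782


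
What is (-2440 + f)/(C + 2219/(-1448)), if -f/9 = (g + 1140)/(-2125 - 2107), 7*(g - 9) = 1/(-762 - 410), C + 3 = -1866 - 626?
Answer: 15318088420465/15688705201764 ≈ 0.97638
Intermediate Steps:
C = -2495 (C = -3 + (-1866 - 626) = -3 - 2492 = -2495)
g = 73835/8204 (g = 9 + 1/(7*(-762 - 410)) = 9 + (⅐)/(-1172) = 9 + (⅐)*(-1/1172) = 9 - 1/8204 = 73835/8204 ≈ 8.9999)
f = 84837555/34719328 (f = -9*(73835/8204 + 1140)/(-2125 - 2107) = -84837555/(8204*(-4232)) = -84837555*(-1)/(8204*4232) = -9*(-9426395/34719328) = 84837555/34719328 ≈ 2.4435)
(-2440 + f)/(C + 2219/(-1448)) = (-2440 + 84837555/34719328)/(-2495 + 2219/(-1448)) = -84630322765/(34719328*(-2495 + 2219*(-1/1448))) = -84630322765/(34719328*(-2495 - 2219/1448)) = -84630322765/(34719328*(-3614979/1448)) = -84630322765/34719328*(-1448/3614979) = 15318088420465/15688705201764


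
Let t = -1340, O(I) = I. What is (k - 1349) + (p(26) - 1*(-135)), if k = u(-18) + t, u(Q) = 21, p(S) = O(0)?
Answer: -2533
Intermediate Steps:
p(S) = 0
k = -1319 (k = 21 - 1340 = -1319)
(k - 1349) + (p(26) - 1*(-135)) = (-1319 - 1349) + (0 - 1*(-135)) = -2668 + (0 + 135) = -2668 + 135 = -2533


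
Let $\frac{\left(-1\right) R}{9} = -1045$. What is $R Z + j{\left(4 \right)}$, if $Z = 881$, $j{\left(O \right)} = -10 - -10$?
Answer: $8285805$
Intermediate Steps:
$R = 9405$ ($R = \left(-9\right) \left(-1045\right) = 9405$)
$j{\left(O \right)} = 0$ ($j{\left(O \right)} = -10 + 10 = 0$)
$R Z + j{\left(4 \right)} = 9405 \cdot 881 + 0 = 8285805 + 0 = 8285805$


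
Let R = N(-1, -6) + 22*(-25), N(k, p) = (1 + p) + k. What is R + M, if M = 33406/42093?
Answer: -23370302/42093 ≈ -555.21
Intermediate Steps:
N(k, p) = 1 + k + p
M = 33406/42093 (M = 33406*(1/42093) = 33406/42093 ≈ 0.79362)
R = -556 (R = (1 - 1 - 6) + 22*(-25) = -6 - 550 = -556)
R + M = -556 + 33406/42093 = -23370302/42093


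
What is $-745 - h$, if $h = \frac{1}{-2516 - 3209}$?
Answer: $- \frac{4265124}{5725} \approx -745.0$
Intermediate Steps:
$h = - \frac{1}{5725}$ ($h = \frac{1}{-5725} = - \frac{1}{5725} \approx -0.00017467$)
$-745 - h = -745 - - \frac{1}{5725} = -745 + \frac{1}{5725} = - \frac{4265124}{5725}$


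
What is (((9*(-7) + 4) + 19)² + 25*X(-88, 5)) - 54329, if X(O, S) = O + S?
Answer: -54804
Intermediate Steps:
(((9*(-7) + 4) + 19)² + 25*X(-88, 5)) - 54329 = (((9*(-7) + 4) + 19)² + 25*(-88 + 5)) - 54329 = (((-63 + 4) + 19)² + 25*(-83)) - 54329 = ((-59 + 19)² - 2075) - 54329 = ((-40)² - 2075) - 54329 = (1600 - 2075) - 54329 = -475 - 54329 = -54804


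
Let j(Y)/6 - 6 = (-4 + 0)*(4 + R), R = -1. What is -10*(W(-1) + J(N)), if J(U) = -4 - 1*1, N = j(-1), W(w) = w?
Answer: 60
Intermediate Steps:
j(Y) = -36 (j(Y) = 36 + 6*((-4 + 0)*(4 - 1)) = 36 + 6*(-4*3) = 36 + 6*(-12) = 36 - 72 = -36)
N = -36
J(U) = -5 (J(U) = -4 - 1 = -5)
-10*(W(-1) + J(N)) = -10*(-1 - 5) = -10*(-6) = 60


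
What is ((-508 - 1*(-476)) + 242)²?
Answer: 44100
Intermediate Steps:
((-508 - 1*(-476)) + 242)² = ((-508 + 476) + 242)² = (-32 + 242)² = 210² = 44100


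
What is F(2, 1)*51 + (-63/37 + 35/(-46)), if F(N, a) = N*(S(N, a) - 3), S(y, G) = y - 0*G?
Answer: -177797/1702 ≈ -104.46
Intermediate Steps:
S(y, G) = y (S(y, G) = y - 1*0 = y + 0 = y)
F(N, a) = N*(-3 + N) (F(N, a) = N*(N - 3) = N*(-3 + N))
F(2, 1)*51 + (-63/37 + 35/(-46)) = (2*(-3 + 2))*51 + (-63/37 + 35/(-46)) = (2*(-1))*51 + (-63*1/37 + 35*(-1/46)) = -2*51 + (-63/37 - 35/46) = -102 - 4193/1702 = -177797/1702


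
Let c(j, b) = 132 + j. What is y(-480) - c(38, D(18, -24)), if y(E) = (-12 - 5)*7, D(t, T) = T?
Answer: -289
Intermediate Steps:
y(E) = -119 (y(E) = -17*7 = -119)
y(-480) - c(38, D(18, -24)) = -119 - (132 + 38) = -119 - 1*170 = -119 - 170 = -289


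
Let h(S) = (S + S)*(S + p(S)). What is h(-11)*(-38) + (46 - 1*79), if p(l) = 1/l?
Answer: -9305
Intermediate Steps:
h(S) = 2*S*(S + 1/S) (h(S) = (S + S)*(S + 1/S) = (2*S)*(S + 1/S) = 2*S*(S + 1/S))
h(-11)*(-38) + (46 - 1*79) = (2 + 2*(-11)²)*(-38) + (46 - 1*79) = (2 + 2*121)*(-38) + (46 - 79) = (2 + 242)*(-38) - 33 = 244*(-38) - 33 = -9272 - 33 = -9305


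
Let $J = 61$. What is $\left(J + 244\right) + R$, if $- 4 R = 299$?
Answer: $\frac{921}{4} \approx 230.25$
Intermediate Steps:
$R = - \frac{299}{4}$ ($R = \left(- \frac{1}{4}\right) 299 = - \frac{299}{4} \approx -74.75$)
$\left(J + 244\right) + R = \left(61 + 244\right) - \frac{299}{4} = 305 - \frac{299}{4} = \frac{921}{4}$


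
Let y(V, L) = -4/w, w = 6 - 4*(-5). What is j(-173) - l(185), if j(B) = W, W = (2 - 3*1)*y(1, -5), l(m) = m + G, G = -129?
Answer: -726/13 ≈ -55.846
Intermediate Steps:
w = 26 (w = 6 + 20 = 26)
l(m) = -129 + m (l(m) = m - 129 = -129 + m)
y(V, L) = -2/13 (y(V, L) = -4/26 = -4*1/26 = -2/13)
W = 2/13 (W = (2 - 3*1)*(-2/13) = (2 - 3)*(-2/13) = -1*(-2/13) = 2/13 ≈ 0.15385)
j(B) = 2/13
j(-173) - l(185) = 2/13 - (-129 + 185) = 2/13 - 1*56 = 2/13 - 56 = -726/13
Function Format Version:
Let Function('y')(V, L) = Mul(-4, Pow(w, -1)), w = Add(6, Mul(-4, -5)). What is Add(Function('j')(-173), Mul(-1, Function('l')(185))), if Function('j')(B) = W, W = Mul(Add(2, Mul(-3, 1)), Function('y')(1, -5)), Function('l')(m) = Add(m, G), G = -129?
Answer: Rational(-726, 13) ≈ -55.846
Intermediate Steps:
w = 26 (w = Add(6, 20) = 26)
Function('l')(m) = Add(-129, m) (Function('l')(m) = Add(m, -129) = Add(-129, m))
Function('y')(V, L) = Rational(-2, 13) (Function('y')(V, L) = Mul(-4, Pow(26, -1)) = Mul(-4, Rational(1, 26)) = Rational(-2, 13))
W = Rational(2, 13) (W = Mul(Add(2, Mul(-3, 1)), Rational(-2, 13)) = Mul(Add(2, -3), Rational(-2, 13)) = Mul(-1, Rational(-2, 13)) = Rational(2, 13) ≈ 0.15385)
Function('j')(B) = Rational(2, 13)
Add(Function('j')(-173), Mul(-1, Function('l')(185))) = Add(Rational(2, 13), Mul(-1, Add(-129, 185))) = Add(Rational(2, 13), Mul(-1, 56)) = Add(Rational(2, 13), -56) = Rational(-726, 13)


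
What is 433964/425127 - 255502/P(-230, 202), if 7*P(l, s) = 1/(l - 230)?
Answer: 349758972421844/425127 ≈ 8.2272e+8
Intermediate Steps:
P(l, s) = 1/(7*(-230 + l)) (P(l, s) = 1/(7*(l - 230)) = 1/(7*(-230 + l)))
433964/425127 - 255502/P(-230, 202) = 433964/425127 - 255502/(1/(7*(-230 - 230))) = 433964*(1/425127) - 255502/((⅐)/(-460)) = 433964/425127 - 255502/((⅐)*(-1/460)) = 433964/425127 - 255502/(-1/3220) = 433964/425127 - 255502*(-3220) = 433964/425127 + 822716440 = 349758972421844/425127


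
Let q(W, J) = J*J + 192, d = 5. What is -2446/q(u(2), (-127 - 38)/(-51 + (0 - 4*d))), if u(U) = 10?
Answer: -12330286/995097 ≈ -12.391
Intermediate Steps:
q(W, J) = 192 + J**2 (q(W, J) = J**2 + 192 = 192 + J**2)
-2446/q(u(2), (-127 - 38)/(-51 + (0 - 4*d))) = -2446/(192 + ((-127 - 38)/(-51 + (0 - 4*5)))**2) = -2446/(192 + (-165/(-51 + (0 - 20)))**2) = -2446/(192 + (-165/(-51 - 20))**2) = -2446/(192 + (-165/(-71))**2) = -2446/(192 + (-165*(-1/71))**2) = -2446/(192 + (165/71)**2) = -2446/(192 + 27225/5041) = -2446/995097/5041 = -2446*5041/995097 = -12330286/995097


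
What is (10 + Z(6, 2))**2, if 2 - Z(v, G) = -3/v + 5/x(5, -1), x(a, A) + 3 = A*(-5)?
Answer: 100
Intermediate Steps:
x(a, A) = -3 - 5*A (x(a, A) = -3 + A*(-5) = -3 - 5*A)
Z(v, G) = -1/2 + 3/v (Z(v, G) = 2 - (-3/v + 5/(-3 - 5*(-1))) = 2 - (-3/v + 5/(-3 + 5)) = 2 - (-3/v + 5/2) = 2 - (5/2 - 3/v) = 2 + (-5/2 + 3/v) = -1/2 + 3/v)
(10 + Z(6, 2))**2 = (10 + (1/2)*(6 - 1*6)/6)**2 = (10 + (1/2)*(1/6)*(6 - 6))**2 = (10 + (1/2)*(1/6)*0)**2 = (10 + 0)**2 = 10**2 = 100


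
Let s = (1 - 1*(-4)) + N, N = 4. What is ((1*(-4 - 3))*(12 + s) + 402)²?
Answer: 65025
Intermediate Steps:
s = 9 (s = (1 - 1*(-4)) + 4 = (1 + 4) + 4 = 5 + 4 = 9)
((1*(-4 - 3))*(12 + s) + 402)² = ((1*(-4 - 3))*(12 + 9) + 402)² = ((1*(-7))*21 + 402)² = (-7*21 + 402)² = (-147 + 402)² = 255² = 65025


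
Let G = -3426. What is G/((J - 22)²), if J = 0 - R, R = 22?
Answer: -1713/968 ≈ -1.7696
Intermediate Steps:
J = -22 (J = 0 - 1*22 = 0 - 22 = -22)
G/((J - 22)²) = -3426/(-22 - 22)² = -3426/((-44)²) = -3426/1936 = -3426*1/1936 = -1713/968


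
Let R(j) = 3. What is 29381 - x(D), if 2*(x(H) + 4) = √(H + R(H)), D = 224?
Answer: 29385 - √227/2 ≈ 29377.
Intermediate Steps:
x(H) = -4 + √(3 + H)/2 (x(H) = -4 + √(H + 3)/2 = -4 + √(3 + H)/2)
29381 - x(D) = 29381 - (-4 + √(3 + 224)/2) = 29381 - (-4 + √227/2) = 29381 + (4 - √227/2) = 29385 - √227/2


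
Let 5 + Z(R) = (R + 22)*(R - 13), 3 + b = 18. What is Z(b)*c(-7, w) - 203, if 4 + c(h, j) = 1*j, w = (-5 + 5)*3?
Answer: -479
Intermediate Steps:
b = 15 (b = -3 + 18 = 15)
Z(R) = -5 + (-13 + R)*(22 + R) (Z(R) = -5 + (R + 22)*(R - 13) = -5 + (22 + R)*(-13 + R) = -5 + (-13 + R)*(22 + R))
w = 0 (w = 0*3 = 0)
c(h, j) = -4 + j (c(h, j) = -4 + 1*j = -4 + j)
Z(b)*c(-7, w) - 203 = (-291 + 15**2 + 9*15)*(-4 + 0) - 203 = (-291 + 225 + 135)*(-4) - 203 = 69*(-4) - 203 = -276 - 203 = -479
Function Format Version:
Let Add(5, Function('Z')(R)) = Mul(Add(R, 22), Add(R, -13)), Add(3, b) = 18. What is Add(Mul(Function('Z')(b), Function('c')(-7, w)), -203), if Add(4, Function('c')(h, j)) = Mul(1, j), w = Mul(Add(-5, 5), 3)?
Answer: -479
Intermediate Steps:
b = 15 (b = Add(-3, 18) = 15)
Function('Z')(R) = Add(-5, Mul(Add(-13, R), Add(22, R))) (Function('Z')(R) = Add(-5, Mul(Add(R, 22), Add(R, -13))) = Add(-5, Mul(Add(22, R), Add(-13, R))) = Add(-5, Mul(Add(-13, R), Add(22, R))))
w = 0 (w = Mul(0, 3) = 0)
Function('c')(h, j) = Add(-4, j) (Function('c')(h, j) = Add(-4, Mul(1, j)) = Add(-4, j))
Add(Mul(Function('Z')(b), Function('c')(-7, w)), -203) = Add(Mul(Add(-291, Pow(15, 2), Mul(9, 15)), Add(-4, 0)), -203) = Add(Mul(Add(-291, 225, 135), -4), -203) = Add(Mul(69, -4), -203) = Add(-276, -203) = -479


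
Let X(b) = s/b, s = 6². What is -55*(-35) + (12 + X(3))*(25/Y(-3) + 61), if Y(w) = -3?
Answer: 3189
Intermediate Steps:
s = 36
X(b) = 36/b
-55*(-35) + (12 + X(3))*(25/Y(-3) + 61) = -55*(-35) + (12 + 36/3)*(25/(-3) + 61) = 1925 + (12 + 36*(⅓))*(25*(-⅓) + 61) = 1925 + (12 + 12)*(-25/3 + 61) = 1925 + 24*(158/3) = 1925 + 1264 = 3189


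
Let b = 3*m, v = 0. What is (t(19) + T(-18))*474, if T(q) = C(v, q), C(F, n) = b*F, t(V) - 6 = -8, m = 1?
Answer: -948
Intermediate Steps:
t(V) = -2 (t(V) = 6 - 8 = -2)
b = 3 (b = 3*1 = 3)
C(F, n) = 3*F
T(q) = 0 (T(q) = 3*0 = 0)
(t(19) + T(-18))*474 = (-2 + 0)*474 = -2*474 = -948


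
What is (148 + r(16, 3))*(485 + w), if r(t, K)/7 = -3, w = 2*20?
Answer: 66675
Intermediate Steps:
w = 40
r(t, K) = -21 (r(t, K) = 7*(-3) = -21)
(148 + r(16, 3))*(485 + w) = (148 - 21)*(485 + 40) = 127*525 = 66675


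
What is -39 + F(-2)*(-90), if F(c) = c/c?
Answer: -129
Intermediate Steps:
F(c) = 1
-39 + F(-2)*(-90) = -39 + 1*(-90) = -39 - 90 = -129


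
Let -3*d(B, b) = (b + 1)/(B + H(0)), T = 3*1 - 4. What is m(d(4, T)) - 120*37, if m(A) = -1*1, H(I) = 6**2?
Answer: -4441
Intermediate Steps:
H(I) = 36
T = -1 (T = 3 - 4 = -1)
d(B, b) = -(1 + b)/(3*(36 + B)) (d(B, b) = -(b + 1)/(3*(B + 36)) = -(1 + b)/(3*(36 + B)))
m(A) = -1
m(d(4, T)) - 120*37 = -1 - 120*37 = -1 - 4440 = -4441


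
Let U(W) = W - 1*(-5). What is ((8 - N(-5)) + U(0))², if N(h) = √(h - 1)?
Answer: (13 - I*√6)² ≈ 163.0 - 63.687*I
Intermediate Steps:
N(h) = √(-1 + h)
U(W) = 5 + W (U(W) = W + 5 = 5 + W)
((8 - N(-5)) + U(0))² = ((8 - √(-1 - 5)) + (5 + 0))² = ((8 - √(-6)) + 5)² = ((8 - I*√6) + 5)² = (13 - I*√6)²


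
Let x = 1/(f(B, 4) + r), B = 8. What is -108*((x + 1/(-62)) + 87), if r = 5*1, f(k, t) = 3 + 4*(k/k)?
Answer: -291501/31 ≈ -9403.3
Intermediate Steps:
f(k, t) = 7 (f(k, t) = 3 + 4*1 = 3 + 4 = 7)
r = 5
x = 1/12 (x = 1/(7 + 5) = 1/12 ≈ 0.083333)
-108*((x + 1/(-62)) + 87) = -108*((1/12 + 1/(-62)) + 87) = -108*((1/12 - 1/62) + 87) = -108*(25/372 + 87) = -108*32389/372 = -291501/31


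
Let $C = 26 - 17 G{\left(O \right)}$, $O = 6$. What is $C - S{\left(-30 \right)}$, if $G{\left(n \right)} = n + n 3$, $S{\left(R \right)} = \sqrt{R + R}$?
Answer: $-382 - 2 i \sqrt{15} \approx -382.0 - 7.746 i$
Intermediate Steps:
$S{\left(R \right)} = \sqrt{2} \sqrt{R}$ ($S{\left(R \right)} = \sqrt{2 R} = \sqrt{2} \sqrt{R}$)
$G{\left(n \right)} = 4 n$ ($G{\left(n \right)} = n + 3 n = 4 n$)
$C = -382$ ($C = 26 - 17 \cdot 4 \cdot 6 = 26 - 408 = -382$)
$C - S{\left(-30 \right)} = -382 - \sqrt{2} \sqrt{-30} = -382 - \sqrt{2} i \sqrt{30} = -382 - 2 i \sqrt{15}$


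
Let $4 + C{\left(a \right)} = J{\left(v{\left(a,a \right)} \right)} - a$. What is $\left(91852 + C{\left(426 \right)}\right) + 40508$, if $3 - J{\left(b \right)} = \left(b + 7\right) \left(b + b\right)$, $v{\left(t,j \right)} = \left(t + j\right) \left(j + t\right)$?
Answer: $-1053883265155$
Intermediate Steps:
$v{\left(t,j \right)} = \left(j + t\right)^{2}$ ($v{\left(t,j \right)} = \left(j + t\right) \left(j + t\right) = \left(j + t\right)^{2}$)
$J{\left(b \right)} = 3 - 2 b \left(7 + b\right)$ ($J{\left(b \right)} = 3 - \left(b + 7\right) \left(b + b\right) = 3 - \left(7 + b\right) 2 b = 3 - 2 b \left(7 + b\right)$)
$C{\left(a \right)} = -1 - a - 56 a^{2} - 32 a^{4}$ ($C{\left(a \right)} = -4 - \left(-3 + a + 2 \left(a + a\right)^{4} + 14 \left(a + a\right)^{2}\right) = -4 - \left(-3 + a + 2 \cdot 16 a^{4} + 14 \cdot 4 a^{2}\right) = -4 - \left(-3 + a + 56 a^{2} + 2 \cdot 16 a^{4}\right) = -4 - \left(-3 + a + 32 a^{4} + 56 a^{2}\right) = -1 - a - 56 a^{2} - 32 a^{4}$)
$\left(91852 + C{\left(426 \right)}\right) + 40508 = \left(91852 - \left(427 + 10162656 + 1053873234432\right)\right) + 40508 = \left(91852 - 1053883397515\right) + 40508 = -1053883305663 + 40508 = -1053883265155$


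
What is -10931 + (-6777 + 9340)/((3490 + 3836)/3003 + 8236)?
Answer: -8194715605/749698 ≈ -10931.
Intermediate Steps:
-10931 + (-6777 + 9340)/((3490 + 3836)/3003 + 8236) = -10931 + 2563/(7326*(1/3003) + 8236) = -10931 + 2563/(222/91 + 8236) = -10931 + 2563/(749698/91) = -10931 + 2563*(91/749698) = -10931 + 233233/749698 = -8194715605/749698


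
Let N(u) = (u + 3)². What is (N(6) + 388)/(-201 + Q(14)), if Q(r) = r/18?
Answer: -4221/1802 ≈ -2.3424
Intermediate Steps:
Q(r) = r/18 (Q(r) = r*(1/18) = r/18)
N(u) = (3 + u)²
(N(6) + 388)/(-201 + Q(14)) = ((3 + 6)² + 388)/(-201 + (1/18)*14) = (9² + 388)/(-201 + 7/9) = (81 + 388)/(-1802/9) = 469*(-9/1802) = -4221/1802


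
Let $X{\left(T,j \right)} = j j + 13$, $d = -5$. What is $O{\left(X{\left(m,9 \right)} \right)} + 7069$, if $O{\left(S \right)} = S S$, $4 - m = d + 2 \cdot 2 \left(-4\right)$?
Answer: $15905$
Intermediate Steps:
$m = 25$ ($m = 4 - \left(-5 + 2 \cdot 2 \left(-4\right)\right) = 4 - \left(-5 + 2 \left(-8\right)\right) = 4 - \left(-5 - 16\right) = 4 - -21 = 4 + 21 = 25$)
$X{\left(T,j \right)} = 13 + j^{2}$ ($X{\left(T,j \right)} = j^{2} + 13 = 13 + j^{2}$)
$O{\left(S \right)} = S^{2}$
$O{\left(X{\left(m,9 \right)} \right)} + 7069 = \left(13 + 9^{2}\right)^{2} + 7069 = \left(13 + 81\right)^{2} + 7069 = 94^{2} + 7069 = 8836 + 7069 = 15905$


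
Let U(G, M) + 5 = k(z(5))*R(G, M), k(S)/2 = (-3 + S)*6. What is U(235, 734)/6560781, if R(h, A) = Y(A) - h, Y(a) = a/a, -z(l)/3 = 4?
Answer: 42115/6560781 ≈ 0.0064192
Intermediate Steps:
z(l) = -12 (z(l) = -3*4 = -12)
Y(a) = 1
R(h, A) = 1 - h
k(S) = -36 + 12*S (k(S) = 2*((-3 + S)*6) = 2*(-18 + 6*S) = -36 + 12*S)
U(G, M) = -185 + 180*G (U(G, M) = -5 + (-36 + 12*(-12))*(1 - G) = -5 + (-36 - 144)*(1 - G) = -5 - 180*(1 - G) = -5 + (-180 + 180*G) = -185 + 180*G)
U(235, 734)/6560781 = (-185 + 180*235)/6560781 = (-185 + 42300)*(1/6560781) = 42115*(1/6560781) = 42115/6560781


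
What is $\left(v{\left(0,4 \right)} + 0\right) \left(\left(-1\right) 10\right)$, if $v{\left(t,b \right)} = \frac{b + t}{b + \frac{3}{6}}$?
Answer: $- \frac{80}{9} \approx -8.8889$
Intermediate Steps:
$v{\left(t,b \right)} = \frac{b + t}{\frac{1}{2} + b}$ ($v{\left(t,b \right)} = \frac{b + t}{b + 3 \cdot \frac{1}{6}} = \frac{b + t}{b + \frac{1}{2}} = \frac{b + t}{\frac{1}{2} + b}$)
$\left(v{\left(0,4 \right)} + 0\right) \left(\left(-1\right) 10\right) = \left(\frac{2 \left(4 + 0\right)}{1 + 2 \cdot 4} + 0\right) \left(\left(-1\right) 10\right) = \left(2 \frac{1}{1 + 8} \cdot 4 + 0\right) \left(-10\right) = \left(2 \cdot \frac{1}{9} \cdot 4 + 0\right) \left(-10\right) = \left(\frac{8}{9} + 0\right) \left(-10\right) = \frac{8}{9} \left(-10\right) = - \frac{80}{9}$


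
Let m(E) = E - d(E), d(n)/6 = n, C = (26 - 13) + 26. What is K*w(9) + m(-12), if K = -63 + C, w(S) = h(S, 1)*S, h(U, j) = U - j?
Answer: -1668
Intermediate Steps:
C = 39 (C = 13 + 26 = 39)
d(n) = 6*n
w(S) = S*(-1 + S) (w(S) = (S - 1*1)*S = (S - 1)*S = (-1 + S)*S = S*(-1 + S))
m(E) = -5*E (m(E) = E - 6*E = -5*E)
K = -24 (K = -63 + 39 = -24)
K*w(9) + m(-12) = -216*(-1 + 9) - 5*(-12) = -216*8 + 60 = -24*72 + 60 = -1728 + 60 = -1668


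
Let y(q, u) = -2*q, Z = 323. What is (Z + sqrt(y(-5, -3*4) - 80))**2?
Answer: (323 + I*sqrt(70))**2 ≈ 1.0426e+5 + 5404.8*I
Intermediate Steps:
(Z + sqrt(y(-5, -3*4) - 80))**2 = (323 + sqrt(-2*(-5) - 80))**2 = (323 + sqrt(10 - 80))**2 = (323 + sqrt(-70))**2 = (323 + I*sqrt(70))**2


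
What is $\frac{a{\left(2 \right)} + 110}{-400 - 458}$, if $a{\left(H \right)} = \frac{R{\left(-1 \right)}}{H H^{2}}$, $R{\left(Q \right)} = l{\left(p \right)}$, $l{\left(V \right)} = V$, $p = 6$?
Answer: $- \frac{443}{3432} \approx -0.12908$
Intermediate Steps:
$R{\left(Q \right)} = 6$
$a{\left(H \right)} = \frac{6}{H^{3}}$ ($a{\left(H \right)} = \frac{6}{H H^{2}} = \frac{6}{H^{3}}$)
$\frac{a{\left(2 \right)} + 110}{-400 - 458} = \frac{\frac{6}{8} + 110}{-400 - 458} = \frac{6 \cdot \frac{1}{8} + 110}{-858} = \left(\frac{3}{4} + 110\right) \left(- \frac{1}{858}\right) = \frac{443}{4} \left(- \frac{1}{858}\right) = - \frac{443}{3432}$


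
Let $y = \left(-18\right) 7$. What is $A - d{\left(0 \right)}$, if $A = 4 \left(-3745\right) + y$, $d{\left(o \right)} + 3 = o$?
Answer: $-15103$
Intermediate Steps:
$d{\left(o \right)} = -3 + o$
$y = -126$
$A = -15106$ ($A = 4 \left(-3745\right) - 126 = -14980 - 126 = -15106$)
$A - d{\left(0 \right)} = -15106 - \left(-3 + 0\right) = -15106 - -3 = -15106 + 3 = -15103$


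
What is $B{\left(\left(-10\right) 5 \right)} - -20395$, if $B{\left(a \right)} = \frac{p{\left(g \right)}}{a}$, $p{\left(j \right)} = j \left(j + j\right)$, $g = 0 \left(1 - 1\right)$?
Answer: $20395$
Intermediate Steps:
$g = 0$ ($g = 0 \cdot 0 = 0$)
$p{\left(j \right)} = 2 j^{2}$ ($p{\left(j \right)} = j 2 j = 2 j^{2}$)
$B{\left(a \right)} = 0$ ($B{\left(a \right)} = \frac{2 \cdot 0^{2}}{a} = \frac{2 \cdot 0}{a} = \frac{0}{a} = 0$)
$B{\left(\left(-10\right) 5 \right)} - -20395 = 0 - -20395 = 0 + 20395 = 20395$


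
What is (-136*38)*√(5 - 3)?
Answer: -5168*√2 ≈ -7308.7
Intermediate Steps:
(-136*38)*√(5 - 3) = -5168*√2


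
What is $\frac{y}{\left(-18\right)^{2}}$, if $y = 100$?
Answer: $\frac{25}{81} \approx 0.30864$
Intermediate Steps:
$\frac{y}{\left(-18\right)^{2}} = \frac{1}{\left(-18\right)^{2}} \cdot 100 = \frac{1}{324} \cdot 100 = \frac{25}{81}$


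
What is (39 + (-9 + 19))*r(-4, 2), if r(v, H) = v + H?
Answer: -98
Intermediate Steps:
r(v, H) = H + v
(39 + (-9 + 19))*r(-4, 2) = (39 + (-9 + 19))*(2 - 4) = (39 + 10)*(-2) = 49*(-2) = -98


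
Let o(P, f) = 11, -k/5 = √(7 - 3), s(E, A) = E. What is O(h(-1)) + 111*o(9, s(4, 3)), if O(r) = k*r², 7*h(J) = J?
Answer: 59819/49 ≈ 1220.8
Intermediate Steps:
k = -10 (k = -5*√(7 - 3) = -5*√4 = -5*2 = -10)
h(J) = J/7
O(r) = -10*r²
O(h(-1)) + 111*o(9, s(4, 3)) = -10*((⅐)*(-1))² + 111*11 = -10*(-⅐)² + 1221 = -10*1/49 + 1221 = -10/49 + 1221 = 59819/49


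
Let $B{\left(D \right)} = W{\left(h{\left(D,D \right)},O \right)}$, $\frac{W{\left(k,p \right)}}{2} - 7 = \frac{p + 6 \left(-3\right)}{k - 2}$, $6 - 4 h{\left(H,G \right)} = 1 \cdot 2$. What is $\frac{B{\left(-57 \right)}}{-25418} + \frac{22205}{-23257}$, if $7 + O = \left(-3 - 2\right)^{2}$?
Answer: $- \frac{282366144}{295573213} \approx -0.95532$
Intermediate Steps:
$h{\left(H,G \right)} = 1$ ($h{\left(H,G \right)} = \frac{3}{2} - \frac{1 \cdot 2}{4} = \frac{3}{2} - \frac{1}{2} = 1$)
$O = 18$ ($O = -7 + \left(-3 - 2\right)^{2} = -7 + \left(-5\right)^{2} = -7 + 25 = 18$)
$W{\left(k,p \right)} = 14 + \frac{2 \left(-18 + p\right)}{-2 + k}$ ($W{\left(k,p \right)} = 14 + 2 \frac{p + 6 \left(-3\right)}{k - 2} = 14 + 2 \frac{p - 18}{-2 + k} = 14 + 2 \frac{-18 + p}{-2 + k} = 14 + \frac{2 \left(-18 + p\right)}{-2 + k}$)
$B{\left(D \right)} = 14$ ($B{\left(D \right)} = \frac{2 \left(-32 + 18 + 7 \cdot 1\right)}{-2 + 1} = \frac{2 \left(-32 + 18 + 7\right)}{-1} = 2 \left(-1\right) \left(-7\right) = 14$)
$\frac{B{\left(-57 \right)}}{-25418} + \frac{22205}{-23257} = \frac{14}{-25418} + \frac{22205}{-23257} = 14 \left(- \frac{1}{25418}\right) + 22205 \left(- \frac{1}{23257}\right) = - \frac{7}{12709} - \frac{22205}{23257} = - \frac{282366144}{295573213}$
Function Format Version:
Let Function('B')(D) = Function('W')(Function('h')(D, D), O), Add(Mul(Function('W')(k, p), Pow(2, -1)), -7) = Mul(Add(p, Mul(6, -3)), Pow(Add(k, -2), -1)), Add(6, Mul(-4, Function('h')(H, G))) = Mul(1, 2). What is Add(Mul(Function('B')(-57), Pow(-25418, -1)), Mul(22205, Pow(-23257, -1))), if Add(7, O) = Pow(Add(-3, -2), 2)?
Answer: Rational(-282366144, 295573213) ≈ -0.95532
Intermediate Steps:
Function('h')(H, G) = 1 (Function('h')(H, G) = Add(Rational(3, 2), Mul(Rational(-1, 4), Mul(1, 2))) = Add(Rational(3, 2), Mul(Rational(-1, 4), 2)) = Add(Rational(3, 2), Rational(-1, 2)) = 1)
O = 18 (O = Add(-7, Pow(Add(-3, -2), 2)) = Add(-7, Pow(-5, 2)) = Add(-7, 25) = 18)
Function('W')(k, p) = Add(14, Mul(2, Pow(Add(-2, k), -1), Add(-18, p))) (Function('W')(k, p) = Add(14, Mul(2, Mul(Add(p, Mul(6, -3)), Pow(Add(k, -2), -1)))) = Add(14, Mul(2, Mul(Add(p, -18), Pow(Add(-2, k), -1)))) = Add(14, Mul(2, Mul(Add(-18, p), Pow(Add(-2, k), -1)))) = Add(14, Mul(2, Mul(Pow(Add(-2, k), -1), Add(-18, p)))) = Add(14, Mul(2, Pow(Add(-2, k), -1), Add(-18, p))))
Function('B')(D) = 14 (Function('B')(D) = Mul(2, Pow(Add(-2, 1), -1), Add(-32, 18, Mul(7, 1))) = Mul(2, Pow(-1, -1), Add(-32, 18, 7)) = Mul(2, -1, -7) = 14)
Add(Mul(Function('B')(-57), Pow(-25418, -1)), Mul(22205, Pow(-23257, -1))) = Add(Mul(14, Pow(-25418, -1)), Mul(22205, Pow(-23257, -1))) = Add(Mul(14, Rational(-1, 25418)), Mul(22205, Rational(-1, 23257))) = Add(Rational(-7, 12709), Rational(-22205, 23257)) = Rational(-282366144, 295573213)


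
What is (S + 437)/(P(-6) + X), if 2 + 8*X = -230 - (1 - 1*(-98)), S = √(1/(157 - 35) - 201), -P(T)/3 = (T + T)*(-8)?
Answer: -3496/2635 - 4*I*√2991562/160735 ≈ -1.3268 - 0.043043*I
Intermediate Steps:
P(T) = 48*T (P(T) = -3*(T + T)*(-8) = -3*2*T*(-8) = -(-48)*T = 48*T)
S = I*√2991562/122 (S = √(1/122 - 201) = √(-24521/122) = I*√2991562/122 ≈ 14.177*I)
X = -331/8 (X = -¼ + (-230 - (1 - 1*(-98)))/8 = -¼ + (-230 - (1 + 98))/8 = -¼ + (-230 - 1*99)/8 = -¼ + (-230 - 99)/8 = -¼ + (⅛)*(-329) = -¼ - 329/8 = -331/8 ≈ -41.375)
(S + 437)/(P(-6) + X) = (I*√2991562/122 + 437)/(48*(-6) - 331/8) = (437 + I*√2991562/122)/(-288 - 331/8) = (437 + I*√2991562/122)/(-2635/8) = (437 + I*√2991562/122)*(-8/2635) = -3496/2635 - 4*I*√2991562/160735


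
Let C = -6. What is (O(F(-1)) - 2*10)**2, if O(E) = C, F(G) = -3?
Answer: 676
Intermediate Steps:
O(E) = -6
(O(F(-1)) - 2*10)**2 = (-6 - 2*10)**2 = (-6 - 20)**2 = (-26)**2 = 676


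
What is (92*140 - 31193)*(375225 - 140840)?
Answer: -4292292505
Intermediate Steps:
(92*140 - 31193)*(375225 - 140840) = (12880 - 31193)*234385 = -18313*234385 = -4292292505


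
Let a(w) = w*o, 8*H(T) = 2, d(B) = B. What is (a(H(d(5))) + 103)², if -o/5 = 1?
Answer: 165649/16 ≈ 10353.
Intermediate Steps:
o = -5 (o = -5*1 = -5)
H(T) = ¼ (H(T) = (⅛)*2 = ¼)
a(w) = -5*w (a(w) = w*(-5) = -5*w)
(a(H(d(5))) + 103)² = (-5*¼ + 103)² = (-5/4 + 103)² = (407/4)² = 165649/16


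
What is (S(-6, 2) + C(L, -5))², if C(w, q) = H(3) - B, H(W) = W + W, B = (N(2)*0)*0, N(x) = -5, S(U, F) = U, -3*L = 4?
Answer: 0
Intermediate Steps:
L = -4/3 (L = -⅓*4 = -4/3 ≈ -1.3333)
B = 0 (B = -5*0*0 = 0*0 = 0)
H(W) = 2*W
C(w, q) = 6 (C(w, q) = 2*3 - 1*0 = 6 + 0 = 6)
(S(-6, 2) + C(L, -5))² = (-6 + 6)² = 0² = 0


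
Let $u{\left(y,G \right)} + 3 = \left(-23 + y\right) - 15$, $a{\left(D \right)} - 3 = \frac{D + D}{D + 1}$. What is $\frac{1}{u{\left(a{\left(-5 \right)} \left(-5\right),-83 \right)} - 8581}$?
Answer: $- \frac{2}{17299} \approx -0.00011561$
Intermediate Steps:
$a{\left(D \right)} = 3 + \frac{2 D}{1 + D}$ ($a{\left(D \right)} = 3 + \frac{D + D}{D + 1} = 3 + \frac{2 D}{1 + D}$)
$u{\left(y,G \right)} = -41 + y$ ($u{\left(y,G \right)} = -3 + \left(\left(-23 + y\right) - 15\right) = -3 + \left(-38 + y\right) = -41 + y$)
$\frac{1}{u{\left(a{\left(-5 \right)} \left(-5\right),-83 \right)} - 8581} = \frac{1}{\left(-41 + \frac{3 + 5 \left(-5\right)}{1 - 5} \left(-5\right)\right) - 8581} = \frac{1}{\left(-41 + \frac{3 - 25}{-4} \left(-5\right)\right) - 8581} = \frac{1}{\left(-41 + \left(- \frac{1}{4}\right) \left(-22\right) \left(-5\right)\right) - 8581} = \frac{1}{\left(-41 + \frac{11}{2} \left(-5\right)\right) - 8581} = \frac{1}{\left(-41 - \frac{55}{2}\right) - 8581} = \frac{1}{- \frac{137}{2} - 8581} = \frac{1}{- \frac{17299}{2}} = - \frac{2}{17299}$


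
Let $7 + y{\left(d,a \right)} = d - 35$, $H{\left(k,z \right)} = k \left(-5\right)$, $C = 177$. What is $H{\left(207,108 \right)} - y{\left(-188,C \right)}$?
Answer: $-805$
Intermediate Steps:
$H{\left(k,z \right)} = - 5 k$
$y{\left(d,a \right)} = -42 + d$ ($y{\left(d,a \right)} = -7 + \left(d - 35\right) = -7 + \left(-35 + d\right) = -42 + d$)
$H{\left(207,108 \right)} - y{\left(-188,C \right)} = \left(-5\right) 207 - \left(-42 - 188\right) = -1035 - -230 = -1035 + 230 = -805$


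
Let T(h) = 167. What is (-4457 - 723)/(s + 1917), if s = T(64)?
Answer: -1295/521 ≈ -2.4856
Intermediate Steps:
s = 167
(-4457 - 723)/(s + 1917) = (-4457 - 723)/(167 + 1917) = -5180/2084 = -5180*1/2084 = -1295/521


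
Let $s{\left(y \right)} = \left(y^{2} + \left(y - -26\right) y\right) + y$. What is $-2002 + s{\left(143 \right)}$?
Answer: $42757$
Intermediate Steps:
$s{\left(y \right)} = y + y^{2} + y \left(26 + y\right)$ ($s{\left(y \right)} = \left(y^{2} + \left(y + 26\right) y\right) + y = \left(y^{2} + \left(26 + y\right) y\right) + y = \left(y^{2} + y \left(26 + y\right)\right) + y = y + y^{2} + y \left(26 + y\right)$)
$-2002 + s{\left(143 \right)} = -2002 + 143 \left(27 + 2 \cdot 143\right) = -2002 + 143 \left(27 + 286\right) = -2002 + 143 \cdot 313 = -2002 + 44759 = 42757$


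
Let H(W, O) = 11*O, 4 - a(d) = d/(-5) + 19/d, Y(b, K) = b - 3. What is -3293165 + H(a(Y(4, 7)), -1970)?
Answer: -3314835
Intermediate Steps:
Y(b, K) = -3 + b
a(d) = 4 - 19/d + d/5 (a(d) = 4 - (d/(-5) + 19/d) = 4 - (d*(-1/5) + 19/d) = 4 - (-d/5 + 19/d) = 4 - (19/d - d/5) = 4 + (-19/d + d/5) = 4 - 19/d + d/5)
-3293165 + H(a(Y(4, 7)), -1970) = -3293165 + 11*(-1970) = -3293165 - 21670 = -3314835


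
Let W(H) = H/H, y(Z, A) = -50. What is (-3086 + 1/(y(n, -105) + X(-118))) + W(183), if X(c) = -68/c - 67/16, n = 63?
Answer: -156129709/50609 ≈ -3085.0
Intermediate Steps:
X(c) = -67/16 - 68/c (X(c) = -68/c - 67*1/16 = -68/c - 67/16 = -67/16 - 68/c)
W(H) = 1
(-3086 + 1/(y(n, -105) + X(-118))) + W(183) = (-3086 + 1/(-50 + (-67/16 - 68/(-118)))) + 1 = (-3086 + 1/(-50 + (-67/16 - 68*(-1/118)))) + 1 = (-3086 + 1/(-50 + (-67/16 + 34/59))) + 1 = (-3086 + 1/(-50 - 3409/944)) + 1 = (-3086 + 1/(-50609/944)) + 1 = (-3086 - 944/50609) + 1 = -156180318/50609 + 1 = -156129709/50609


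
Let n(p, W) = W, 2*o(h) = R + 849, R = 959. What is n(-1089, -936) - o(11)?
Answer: -1840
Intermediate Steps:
o(h) = 904 (o(h) = (959 + 849)/2 = (1/2)*1808 = 904)
n(-1089, -936) - o(11) = -936 - 1*904 = -936 - 904 = -1840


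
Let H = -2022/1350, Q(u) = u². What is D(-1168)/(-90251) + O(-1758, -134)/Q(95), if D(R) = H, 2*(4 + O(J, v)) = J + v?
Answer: -40606547/385823025 ≈ -0.10525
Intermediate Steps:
O(J, v) = -4 + J/2 + v/2 (O(J, v) = -4 + (J + v)/2 = -4 + (J/2 + v/2) = -4 + J/2 + v/2)
H = -337/225 (H = -2022*1/1350 = -337/225 ≈ -1.4978)
D(R) = -337/225
D(-1168)/(-90251) + O(-1758, -134)/Q(95) = -337/225/(-90251) + (-4 + (½)*(-1758) + (½)*(-134))/(95²) = -337/225*(-1/90251) + (-4 - 879 - 67)/9025 = 337/20306475 - 950*1/9025 = 337/20306475 - 2/19 = -40606547/385823025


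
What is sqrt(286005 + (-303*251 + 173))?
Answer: 205*sqrt(5) ≈ 458.39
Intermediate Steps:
sqrt(286005 + (-303*251 + 173)) = sqrt(286005 + (-76053 + 173)) = sqrt(286005 - 75880) = sqrt(210125) = 205*sqrt(5)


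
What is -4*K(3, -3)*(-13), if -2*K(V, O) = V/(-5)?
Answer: 78/5 ≈ 15.600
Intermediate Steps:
K(V, O) = V/10 (K(V, O) = -V/(2*(-5)) = -V*(-1)/(2*5) = -(-1)*V/10 = V/10)
-4*K(3, -3)*(-13) = -2*3/5*(-13) = -4*3/10*(-13) = -6/5*(-13) = 78/5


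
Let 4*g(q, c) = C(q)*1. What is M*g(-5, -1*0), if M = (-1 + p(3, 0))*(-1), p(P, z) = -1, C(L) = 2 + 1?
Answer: 3/2 ≈ 1.5000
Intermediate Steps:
C(L) = 3
g(q, c) = ¾ (g(q, c) = (3*1)/4 = (¼)*3 = ¾)
M = 2 (M = (-1 - 1)*(-1) = -2*(-1) = 2)
M*g(-5, -1*0) = 2*(¾) = 3/2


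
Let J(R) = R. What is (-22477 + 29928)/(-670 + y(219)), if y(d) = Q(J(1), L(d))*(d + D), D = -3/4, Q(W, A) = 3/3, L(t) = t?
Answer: -29804/1807 ≈ -16.494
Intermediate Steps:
Q(W, A) = 1 (Q(W, A) = 3*(⅓) = 1)
D = -¾ (D = -3*¼ = -¾ ≈ -0.75000)
y(d) = -¾ + d (y(d) = 1*(d - ¾) = 1*(-¾ + d) = -¾ + d)
(-22477 + 29928)/(-670 + y(219)) = (-22477 + 29928)/(-670 + (-¾ + 219)) = 7451/(-670 + 873/4) = 7451/(-1807/4) = 7451*(-4/1807) = -29804/1807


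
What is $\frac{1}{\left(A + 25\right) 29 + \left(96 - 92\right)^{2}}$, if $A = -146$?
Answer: $- \frac{1}{3493} \approx -0.00028629$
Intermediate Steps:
$\frac{1}{\left(A + 25\right) 29 + \left(96 - 92\right)^{2}} = \frac{1}{\left(-146 + 25\right) 29 + \left(96 - 92\right)^{2}} = \frac{1}{\left(-121\right) 29 + 4^{2}} = \frac{1}{-3509 + 16} = \frac{1}{-3493} = - \frac{1}{3493}$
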